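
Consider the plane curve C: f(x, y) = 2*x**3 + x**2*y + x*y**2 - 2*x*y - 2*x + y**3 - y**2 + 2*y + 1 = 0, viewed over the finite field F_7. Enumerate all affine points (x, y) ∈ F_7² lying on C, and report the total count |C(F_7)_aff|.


Affine F_7-points: {(3, 0), (4, 2), (4, 4), (4, 5), (6, 6)}; count = 5.

For each of the 49 pairs (x, y) ∈ F_7², evaluate f(x, y) mod 7. Record the zeros.
  x = 0: [0↦1, 1↦3, 2↦2, 3↦4, 4↦1, 5↦6, 6↦4]  zeros at y ∈ ∅
  x = 1: [0↦1, 1↦3, 2↦4, 3↦3, 4↦6, 5↦5, 6↦6]  zeros at y ∈ ∅
  x = 2: [0↦6, 1↦3, 2↦1, 3↦6, 4↦3, 5↦5, 6↦4]  zeros at y ∈ ∅
  x = 3: [0↦0, 1↦1, 2↦5, 3↦4, 4↦4, 5↦4, 6↦3]  zeros at y ∈ {0}
  x = 4: [0↦2, 1↦2, 2↦0, 3↦2, 4↦0, 5↦0, 6↦1]  zeros at y ∈ {2, 4, 5}
  x = 5: [0↦3, 1↦4, 2↦5, 3↦5, 4↦3, 5↦5, 6↦3]  zeros at y ∈ ∅
  x = 6: [0↦1, 1↦5, 2↦4, 3↦4, 4↦4, 5↦3, 6↦0]  zeros at y ∈ {6}
Collecting zeros: affine points = {(3, 0), (4, 2), (4, 4), (4, 5), (6, 6)}.
Total count |C(F_7)_aff| = 5.


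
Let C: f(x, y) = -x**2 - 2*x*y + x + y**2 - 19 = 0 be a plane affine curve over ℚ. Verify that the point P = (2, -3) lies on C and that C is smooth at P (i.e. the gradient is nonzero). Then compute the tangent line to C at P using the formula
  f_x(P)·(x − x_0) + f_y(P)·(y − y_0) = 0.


Tangent line at P: 3*x - 10*y - 36 = 0.

Step 1: f(2, -3) = 0, so P lies on C.
Step 2: partial derivatives
  f_x(x, y) = -2*x - 2*y + 1, f_y(x, y) = -2*x + 2*y.
  f_x(P) = 3, f_y(P) = -10 (gradient nonzero, so P is smooth).
Step 3: tangent line at P: 3·(x − 2) + -10·(y − -3) = 0.
Expanding: 3*x - 10*y - 36 = 0.


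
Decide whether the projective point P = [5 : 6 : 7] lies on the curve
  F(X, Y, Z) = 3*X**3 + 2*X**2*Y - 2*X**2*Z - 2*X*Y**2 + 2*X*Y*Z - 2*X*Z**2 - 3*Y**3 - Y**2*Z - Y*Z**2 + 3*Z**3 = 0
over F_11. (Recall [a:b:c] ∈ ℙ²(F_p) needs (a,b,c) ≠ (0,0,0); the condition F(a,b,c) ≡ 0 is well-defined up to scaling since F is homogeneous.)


F(5,6,7) ≡ 5 (mod 11); P is NOT on the curve.

Evaluate F(5, 6, 7) term-by-term (mod 11).
  3*X**3 ↦ 3·125·1·1 = 375
  2*X**2*Y ↦ 2·25·6·1 = 300
  -2*X**2*Z ↦ -2·25·1·7 = -350
  -2*X*Y**2 ↦ -2·5·36·1 = -360
  2*X*Y*Z ↦ 2·5·6·7 = 420
  -2*X*Z**2 ↦ -2·5·1·49 = -490
  -3*Y**3 ↦ -3·1·216·1 = -648
  -Y**2*Z ↦ -1·1·36·7 = -252
  -Y*Z**2 ↦ -1·1·6·49 = -294
  3*Z**3 ↦ 3·1·1·343 = 1029
Sum: F(5, 6, 7) = (375) + (300) + (-350) + (-360) + (420) + (-490) + (-648) + (-252) + (-294) + (1029) = -270.
Reducing mod 11: -270 ≡ 5 (mod 11).
Since F(a, b, c) ≡ 5 ≠ 0 (mod 11), P does NOT lie on the curve.


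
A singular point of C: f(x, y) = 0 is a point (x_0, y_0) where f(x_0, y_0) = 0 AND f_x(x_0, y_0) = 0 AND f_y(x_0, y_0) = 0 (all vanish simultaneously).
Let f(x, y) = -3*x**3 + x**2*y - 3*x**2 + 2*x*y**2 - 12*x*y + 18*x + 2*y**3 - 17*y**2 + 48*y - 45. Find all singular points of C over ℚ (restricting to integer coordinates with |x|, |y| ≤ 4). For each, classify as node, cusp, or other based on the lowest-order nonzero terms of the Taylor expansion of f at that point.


Singular points: {(0, 3)}; classification: cusp.

Compute partial derivatives:
  f_x = -9*x**2 + 2*x*y - 6*x + 2*y**2 - 12*y + 18.
  f_y = x**2 + 4*x*y - 12*x + 6*y**2 - 34*y + 48.
Scan x_0 ∈ {−4, ..., 4}. For each x_0, f_y(x_0, y) is a polynomial in y; find its integer roots y ∈ {−4, ..., 4}, then test f_x and f at those candidates.
  x = -4: f_y(-4, y) = 6*y**2 - 50*y + 112; no integer root y with |y| ≤ 4.
  x = -3: f_y(-3, y) = 6*y**2 - 46*y + 93; no integer root y with |y| ≤ 4.
  x = -2: f_y(-2, y) = 6*y**2 - 42*y + 76; no integer root y with |y| ≤ 4.
  x = -1: f_y(-1, y) = 6*y**2 - 38*y + 61; no integer root y with |y| ≤ 4.
  x = 0: f_y(0, y) = 6*y**2 - 34*y + 48; vanishes at y ∈ {3}. (0, 3): f_x = 0, f = 0 — SINGULAR.
  x = 1: f_y(1, y) = 6*y**2 - 30*y + 37; no integer root y with |y| ≤ 4.
  x = 2: f_y(2, y) = 6*y**2 - 26*y + 28; vanishes at y ∈ {2}. (2, 2): f_x = -38 ≠ 0.
  x = 3: f_y(3, y) = 6*y**2 - 22*y + 21; no integer root y with |y| ≤ 4.
  x = 4: f_y(4, y) = 6*y**2 - 18*y + 16; no integer root y with |y| ≤ 4.
Only singular point on the grid: (0, 3).
Classify: substitute x = 0 + u, y = 3 + v and expand: f = -3*u**3 + u**2*v + 2*u*v**2 + 2*v**3 + v**2.
No constant or linear terms (consistent with a singular point). Quadratic part: v**2. Cubic part: -3*u**3 + u**2*v + 2*u*v**2 + 2*v**3.
The quadratic part v**2 is a perfect square, so there is a single (double) tangent line v = 0, i.e. y = 3. Restricting the cubic part to that line (v = 0) leaves -3*u**3 ≠ 0, so f is not divisible by v and the branch is v² ≈ 3*u**3 to lowest order — this is a cusp.
Classification: cusp.


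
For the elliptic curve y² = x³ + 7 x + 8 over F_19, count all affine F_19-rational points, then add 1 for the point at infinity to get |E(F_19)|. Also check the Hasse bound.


Affine points = {(1, 4), (1, 15), (2, 7), (2, 12), (4, 9), (4, 10), (5, 4), (5, 15), (6, 0), (7, 1), (7, 18), (8, 5), (8, 14), (13, 4), (13, 15), (14, 0), (15, 7), (15, 12), (16, 6), (16, 13), (17, 9), (17, 10), (18, 0)}; affine count = 23; |E(F_19)| = 24.

Discriminant check: Δ ∝ 4a³ + 27b² = 4·7³ + 27·8² = 4·343 + 27·64 ≡ 3 (mod 19). Nonzero ⇒ E is nonsingular.
For each x ∈ F_19, compute rhs = x³ + 7·x + 8 mod 19, then count y ∈ F_19 with y² ≡ rhs.
  x = 0: rhs = 8, matching y values: none (0 points).
  x = 1: rhs = 16, matching y values: 4, 15 (2 points).
  x = 2: rhs = 11, matching y values: 7, 12 (2 points).
  x = 3: rhs = 18, matching y values: none (0 points).
  x = 4: rhs = 5, matching y values: 9, 10 (2 points).
  x = 5: rhs = 16, matching y values: 4, 15 (2 points).
  x = 6: rhs = 0, matching y values: 0 (1 points).
  x = 7: rhs = 1, matching y values: 1, 18 (2 points).
  x = 8: rhs = 6, matching y values: 5, 14 (2 points).
  x = 9: rhs = 2, matching y values: none (0 points).
  x = 10: rhs = 14, matching y values: none (0 points).
  x = 11: rhs = 10, matching y values: none (0 points).
  x = 12: rhs = 15, matching y values: none (0 points).
  x = 13: rhs = 16, matching y values: 4, 15 (2 points).
  x = 14: rhs = 0, matching y values: 0 (1 points).
  x = 15: rhs = 11, matching y values: 7, 12 (2 points).
  x = 16: rhs = 17, matching y values: 6, 13 (2 points).
  x = 17: rhs = 5, matching y values: 9, 10 (2 points).
  x = 18: rhs = 0, matching y values: 0 (1 points).
Total affine count: 23.
Full point count |E(F_19)| = 23 + 1 = 24.
Hasse bound: |24 − (19+1)| = |4| = 4 ≤ 2√19 ≈ 8.7178 ✓.


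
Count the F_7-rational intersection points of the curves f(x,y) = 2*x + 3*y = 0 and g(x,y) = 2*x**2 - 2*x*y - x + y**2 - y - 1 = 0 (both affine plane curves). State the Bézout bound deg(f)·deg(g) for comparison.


Common zeros: {(5, 6), (6, 3)}; count = 2; Bézout bound = 2.

deg(f) = 1, deg(g) = 2, so Bézout bound = 2.
Scan x ∈ F_7. For each x, list the y ∈ F_7 with f(x, y) ≡ 0 and those with g(x, y) ≡ 0 (mod 7); the common zeros in that column are the intersection.
  x = 0: f ≡ 0 at y ∈ {0}; g ≡ 0 at y ∈ ∅; common: ∅.
  x = 1: f ≡ 0 at y ∈ {4}; g ≡ 0 at y ∈ {0, 3}; common: ∅.
  x = 2: f ≡ 0 at y ∈ {1}; g ≡ 0 at y ∈ ∅; common: ∅.
  x = 3: f ≡ 0 at y ∈ {5}; g ≡ 0 at y ∈ {0}; common: ∅.
  x = 4: f ≡ 0 at y ∈ {2}; g ≡ 0 at y ∈ {4, 5}; common: ∅.
  x = 5: f ≡ 0 at y ∈ {6}; g ≡ 0 at y ∈ {5, 6}; common: {6}.
  x = 6: f ≡ 0 at y ∈ {3}; g ≡ 0 at y ∈ {3}; common: {3}.
Collecting: common zeros = {(5, 6), (6, 3)}, so the count is 2.
Comparison with the Bézout bound: 2 ≤ 2 = deg(f)·deg(g), as expected for curves with no common component (the bound is attained).


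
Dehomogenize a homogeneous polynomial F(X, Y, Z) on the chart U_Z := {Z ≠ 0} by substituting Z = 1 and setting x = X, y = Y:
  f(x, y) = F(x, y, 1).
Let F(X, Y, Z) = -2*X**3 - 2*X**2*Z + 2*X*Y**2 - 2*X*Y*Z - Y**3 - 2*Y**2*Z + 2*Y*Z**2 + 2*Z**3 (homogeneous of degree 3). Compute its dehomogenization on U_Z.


f(x, y) = -2*x**3 - 2*x**2 + 2*x*y**2 - 2*x*y - y**3 - 2*y**2 + 2*y + 2

On U_Z we set Z = 1. Each monomial c·X^i·Y^j·Z^k in F becomes c·x^i·y^j·1^k = c·x^i·y^j.
Substituting Z = 1: F(X, Y, 1) = -2*x**3 - 2*x**2 + 2*x*y**2 - 2*x*y - y**3 - 2*y**2 + 2*y + 2.
Note: deg(f) ≤ deg(F) = 3; strict inequality happens when F is divisible by Z (lost terms).


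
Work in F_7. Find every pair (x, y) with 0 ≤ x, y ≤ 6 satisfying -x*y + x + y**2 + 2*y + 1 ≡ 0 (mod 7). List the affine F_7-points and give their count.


Affine F_7-points: {(0, 6), (1, 3), (2, 2), (2, 5), (6, 0), (6, 4)}; count = 6.

For each of the 49 pairs (x, y) ∈ F_7², evaluate f(x, y) mod 7. Record the zeros.
  x = 0: [0↦1, 1↦4, 2↦2, 3↦2, 4↦4, 5↦1, 6↦0]  zeros at y ∈ {6}
  x = 1: [0↦2, 1↦4, 2↦1, 3↦0, 4↦1, 5↦4, 6↦2]  zeros at y ∈ {3}
  x = 2: [0↦3, 1↦4, 2↦0, 3↦5, 4↦5, 5↦0, 6↦4]  zeros at y ∈ {2, 5}
  x = 3: [0↦4, 1↦4, 2↦6, 3↦3, 4↦2, 5↦3, 6↦6]  zeros at y ∈ ∅
  x = 4: [0↦5, 1↦4, 2↦5, 3↦1, 4↦6, 5↦6, 6↦1]  zeros at y ∈ ∅
  x = 5: [0↦6, 1↦4, 2↦4, 3↦6, 4↦3, 5↦2, 6↦3]  zeros at y ∈ ∅
  x = 6: [0↦0, 1↦4, 2↦3, 3↦4, 4↦0, 5↦5, 6↦5]  zeros at y ∈ {0, 4}
Collecting zeros: affine points = {(0, 6), (1, 3), (2, 2), (2, 5), (6, 0), (6, 4)}.
Total count |C(F_7)_aff| = 6.


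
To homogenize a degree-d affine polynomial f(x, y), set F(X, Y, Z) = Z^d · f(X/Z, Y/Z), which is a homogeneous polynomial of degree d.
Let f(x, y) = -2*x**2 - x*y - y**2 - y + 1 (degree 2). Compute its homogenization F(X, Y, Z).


F(X, Y, Z) = -2*X**2 - X*Y - Y**2 - Y*Z + Z**2

deg(f) = 2.
Substitute x = X/Z, y = Y/Z into f, then multiply by Z^2.
  monomial -2·x^2·y^0 ↦ -2·X^2·Y^0·Z^0.
  monomial -1·x^1·y^1 ↦ -1·X^1·Y^1·Z^0.
  monomial -1·x^0·y^2 ↦ -1·X^0·Y^2·Z^0.
  monomial -1·x^0·y^1 ↦ -1·X^0·Y^1·Z^1.
  monomial 1·x^0·y^0 ↦ 1·X^0·Y^0·Z^2.
Collecting: F(X, Y, Z) = -2*X**2 - X*Y - Y**2 - Y*Z + Z**2.


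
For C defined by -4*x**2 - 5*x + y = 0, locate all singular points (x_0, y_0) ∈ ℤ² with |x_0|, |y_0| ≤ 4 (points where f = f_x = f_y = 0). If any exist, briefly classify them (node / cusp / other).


No singular points in the scanned grid; C is smooth there.

Compute partial derivatives:
  f_x = -8*x - 5.
  f_y = 1.
f_y = 1 is a nonzero constant, so f_y never vanishes: no point (x, y) can satisfy f = f_x = f_y = 0. In particular no (x, y) ∈ {−4, ..., 4}² is singular; the curve is smooth.


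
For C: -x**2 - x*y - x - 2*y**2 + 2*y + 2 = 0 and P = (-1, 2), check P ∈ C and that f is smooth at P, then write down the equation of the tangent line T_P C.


Tangent line at P: -x - 5*y + 9 = 0.

Step 1: f(-1, 2) = 0, so P lies on C.
Step 2: partial derivatives
  f_x(x, y) = -2*x - y - 1, f_y(x, y) = -x - 4*y + 2.
  f_x(P) = -1, f_y(P) = -5 (gradient nonzero, so P is smooth).
Step 3: tangent line at P: -1·(x − -1) + -5·(y − 2) = 0.
Expanding: -x - 5*y + 9 = 0.


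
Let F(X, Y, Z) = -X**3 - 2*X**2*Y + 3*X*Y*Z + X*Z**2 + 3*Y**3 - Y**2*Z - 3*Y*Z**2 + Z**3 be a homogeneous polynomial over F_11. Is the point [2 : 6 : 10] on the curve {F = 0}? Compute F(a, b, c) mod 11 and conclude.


F(2,6,10) ≡ 3 (mod 11); P is NOT on the curve.

Evaluate F(2, 6, 10) term-by-term (mod 11).
  -X**3 ↦ -1·8·1·1 = -8
  -2*X**2*Y ↦ -2·4·6·1 = -48
  3*X*Y*Z ↦ 3·2·6·10 = 360
  X*Z**2 ↦ 1·2·1·100 = 200
  3*Y**3 ↦ 3·1·216·1 = 648
  -Y**2*Z ↦ -1·1·36·10 = -360
  -3*Y*Z**2 ↦ -3·1·6·100 = -1800
  Z**3 ↦ 1·1·1·1000 = 1000
Sum: F(2, 6, 10) = (-8) + (-48) + (360) + (200) + (648) + (-360) + (-1800) + (1000) = -8.
Reducing mod 11: -8 ≡ 3 (mod 11).
Since F(a, b, c) ≡ 3 ≠ 0 (mod 11), P does NOT lie on the curve.


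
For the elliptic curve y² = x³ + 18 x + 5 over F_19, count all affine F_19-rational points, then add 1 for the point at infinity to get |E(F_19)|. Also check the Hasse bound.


Affine points = {(0, 9), (0, 10), (1, 9), (1, 10), (2, 7), (2, 12), (5, 7), (5, 12), (6, 5), (6, 14), (10, 8), (10, 11), (12, 7), (12, 12), (13, 2), (13, 17), (16, 0), (18, 9), (18, 10)}; affine count = 19; |E(F_19)| = 20.

Discriminant check: Δ ∝ 4a³ + 27b² = 4·18³ + 27·5² = 4·5832 + 27·25 ≡ 6 (mod 19). Nonzero ⇒ E is nonsingular.
For each x ∈ F_19, compute rhs = x³ + 18·x + 5 mod 19, then count y ∈ F_19 with y² ≡ rhs.
  x = 0: rhs = 5, matching y values: 9, 10 (2 points).
  x = 1: rhs = 5, matching y values: 9, 10 (2 points).
  x = 2: rhs = 11, matching y values: 7, 12 (2 points).
  x = 3: rhs = 10, matching y values: none (0 points).
  x = 4: rhs = 8, matching y values: none (0 points).
  x = 5: rhs = 11, matching y values: 7, 12 (2 points).
  x = 6: rhs = 6, matching y values: 5, 14 (2 points).
  x = 7: rhs = 18, matching y values: none (0 points).
  x = 8: rhs = 15, matching y values: none (0 points).
  x = 9: rhs = 3, matching y values: none (0 points).
  x = 10: rhs = 7, matching y values: 8, 11 (2 points).
  x = 11: rhs = 14, matching y values: none (0 points).
  x = 12: rhs = 11, matching y values: 7, 12 (2 points).
  x = 13: rhs = 4, matching y values: 2, 17 (2 points).
  x = 14: rhs = 18, matching y values: none (0 points).
  x = 15: rhs = 2, matching y values: none (0 points).
  x = 16: rhs = 0, matching y values: 0 (1 points).
  x = 17: rhs = 18, matching y values: none (0 points).
  x = 18: rhs = 5, matching y values: 9, 10 (2 points).
Total affine count: 19.
Full point count |E(F_19)| = 19 + 1 = 20.
Hasse bound: |20 − (19+1)| = |0| = 0 ≤ 2√19 ≈ 8.7178 ✓.


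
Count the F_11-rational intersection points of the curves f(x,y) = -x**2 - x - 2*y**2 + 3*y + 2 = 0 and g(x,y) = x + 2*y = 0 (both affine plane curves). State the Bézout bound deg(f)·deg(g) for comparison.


Common zeros: ∅; count = 0; Bézout bound = 2.

deg(f) = 2, deg(g) = 1, so Bézout bound = 2.
Scan x ∈ F_11. For each x, list the y ∈ F_11 with f(x, y) ≡ 0 and those with g(x, y) ≡ 0 (mod 11); the common zeros in that column are the intersection.
  x = 0: f ≡ 0 at y ∈ {2, 5}; g ≡ 0 at y ∈ {0}; common: ∅.
  x = 1: f ≡ 0 at y ∈ {0, 7}; g ≡ 0 at y ∈ {5}; common: ∅.
  x = 2: f ≡ 0 at y ∈ ∅; g ≡ 0 at y ∈ {10}; common: ∅.
  x = 3: f ≡ 0 at y ∈ ∅; g ≡ 0 at y ∈ {4}; common: ∅.
  x = 4: f ≡ 0 at y ∈ ∅; g ≡ 0 at y ∈ {9}; common: ∅.
  x = 5: f ≡ 0 at y ∈ {8, 10}; g ≡ 0 at y ∈ {3}; common: ∅.
  x = 6: f ≡ 0 at y ∈ ∅; g ≡ 0 at y ∈ {8}; common: ∅.
  x = 7: f ≡ 0 at y ∈ ∅; g ≡ 0 at y ∈ {2}; common: ∅.
  x = 8: f ≡ 0 at y ∈ ∅; g ≡ 0 at y ∈ {7}; common: ∅.
  x = 9: f ≡ 0 at y ∈ {0, 7}; g ≡ 0 at y ∈ {1}; common: ∅.
  x = 10: f ≡ 0 at y ∈ {2, 5}; g ≡ 0 at y ∈ {6}; common: ∅.
Collecting: common zeros = ∅, so the count is 0.
Comparison with the Bézout bound: 0 ≤ 2 = deg(f)·deg(g), as expected for curves with no common component (the affine F_11-count falls short of the bound because intersections may lie at infinity, over extension fields, or carry multiplicity).


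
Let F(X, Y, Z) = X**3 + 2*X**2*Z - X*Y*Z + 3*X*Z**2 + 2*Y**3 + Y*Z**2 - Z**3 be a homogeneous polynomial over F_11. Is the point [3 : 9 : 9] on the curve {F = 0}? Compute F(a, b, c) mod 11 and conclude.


F(3,9,9) ≡ 10 (mod 11); P is NOT on the curve.

Evaluate F(3, 9, 9) term-by-term (mod 11).
  X**3 ↦ 1·27·1·1 = 27
  2*X**2*Z ↦ 2·9·1·9 = 162
  -X*Y*Z ↦ -1·3·9·9 = -243
  3*X*Z**2 ↦ 3·3·1·81 = 729
  2*Y**3 ↦ 2·1·729·1 = 1458
  Y*Z**2 ↦ 1·1·9·81 = 729
  -Z**3 ↦ -1·1·1·729 = -729
Sum: F(3, 9, 9) = (27) + (162) + (-243) + (729) + (1458) + (729) + (-729) = 2133.
Reducing mod 11: 2133 ≡ 10 (mod 11).
Since F(a, b, c) ≡ 10 ≠ 0 (mod 11), P does NOT lie on the curve.


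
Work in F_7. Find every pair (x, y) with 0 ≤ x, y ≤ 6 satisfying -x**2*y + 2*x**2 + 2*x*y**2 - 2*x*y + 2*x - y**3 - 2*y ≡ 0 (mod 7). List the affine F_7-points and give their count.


Affine F_7-points: {(0, 0), (1, 1), (2, 2), (2, 4), (2, 5), (3, 3), (4, 1), (4, 3), (4, 4), (5, 5), (6, 0), (6, 6)}; count = 12.

For each of the 49 pairs (x, y) ∈ F_7², evaluate f(x, y) mod 7. Record the zeros.
  x = 0: [0↦0, 1↦4, 2↦2, 3↦2, 4↦5, 5↦5, 6↦3]  zeros at y ∈ {0}
  x = 1: [0↦4, 1↦0, 2↦1, 3↦1, 4↦1, 5↦2, 6↦5]  zeros at y ∈ {1}
  x = 2: [0↦5, 1↦5, 2↦0, 3↦5, 4↦0, 5↦0, 6↦6]  zeros at y ∈ {2, 4, 5}
  x = 3: [0↦3, 1↦5, 2↦6, 3↦0, 4↦2, 5↦6, 6↦6]  zeros at y ∈ {3}
  x = 4: [0↦5, 1↦0, 2↦5, 3↦0, 4↦0, 5↦6, 6↦5]  zeros at y ∈ {1, 3, 4}
  x = 5: [0↦4, 1↦4, 2↦4, 3↦5, 4↦1, 5↦0, 6↦3]  zeros at y ∈ {5}
  x = 6: [0↦0, 1↦3, 2↦3, 3↦1, 4↦5, 5↦2, 6↦0]  zeros at y ∈ {0, 6}
Collecting zeros: affine points = {(0, 0), (1, 1), (2, 2), (2, 4), (2, 5), (3, 3), (4, 1), (4, 3), (4, 4), (5, 5), (6, 0), (6, 6)}.
Total count |C(F_7)_aff| = 12.


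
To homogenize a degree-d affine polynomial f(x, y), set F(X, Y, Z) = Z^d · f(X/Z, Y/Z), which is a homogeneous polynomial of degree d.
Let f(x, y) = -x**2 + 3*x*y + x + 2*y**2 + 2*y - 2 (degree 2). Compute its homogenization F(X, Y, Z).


F(X, Y, Z) = -X**2 + 3*X*Y + X*Z + 2*Y**2 + 2*Y*Z - 2*Z**2

deg(f) = 2.
Substitute x = X/Z, y = Y/Z into f, then multiply by Z^2.
  monomial -1·x^2·y^0 ↦ -1·X^2·Y^0·Z^0.
  monomial 3·x^1·y^1 ↦ 3·X^1·Y^1·Z^0.
  monomial 1·x^1·y^0 ↦ 1·X^1·Y^0·Z^1.
  monomial 2·x^0·y^2 ↦ 2·X^0·Y^2·Z^0.
  monomial 2·x^0·y^1 ↦ 2·X^0·Y^1·Z^1.
  monomial -2·x^0·y^0 ↦ -2·X^0·Y^0·Z^2.
Collecting: F(X, Y, Z) = -X**2 + 3*X*Y + X*Z + 2*Y**2 + 2*Y*Z - 2*Z**2.


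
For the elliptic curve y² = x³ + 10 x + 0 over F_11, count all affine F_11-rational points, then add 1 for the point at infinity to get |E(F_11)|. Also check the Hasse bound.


Affine points = {(0, 0), (1, 0), (4, 4), (4, 7), (6, 1), (6, 10), (8, 3), (8, 8), (9, 4), (9, 7), (10, 0)}; affine count = 11; |E(F_11)| = 12.

Discriminant check: Δ ∝ 4a³ + 27b² = 4·10³ + 27·0² = 4·1000 + 27·0 ≡ 7 (mod 11). Nonzero ⇒ E is nonsingular.
For each x ∈ F_11, compute rhs = x³ + 10·x + 0 mod 11, then count y ∈ F_11 with y² ≡ rhs.
  x = 0: rhs = 0, matching y values: 0 (1 points).
  x = 1: rhs = 0, matching y values: 0 (1 points).
  x = 2: rhs = 6, matching y values: none (0 points).
  x = 3: rhs = 2, matching y values: none (0 points).
  x = 4: rhs = 5, matching y values: 4, 7 (2 points).
  x = 5: rhs = 10, matching y values: none (0 points).
  x = 6: rhs = 1, matching y values: 1, 10 (2 points).
  x = 7: rhs = 6, matching y values: none (0 points).
  x = 8: rhs = 9, matching y values: 3, 8 (2 points).
  x = 9: rhs = 5, matching y values: 4, 7 (2 points).
  x = 10: rhs = 0, matching y values: 0 (1 points).
Total affine count: 11.
Full point count |E(F_11)| = 11 + 1 = 12.
Hasse bound: |12 − (11+1)| = |0| = 0 ≤ 2√11 ≈ 6.6332 ✓.


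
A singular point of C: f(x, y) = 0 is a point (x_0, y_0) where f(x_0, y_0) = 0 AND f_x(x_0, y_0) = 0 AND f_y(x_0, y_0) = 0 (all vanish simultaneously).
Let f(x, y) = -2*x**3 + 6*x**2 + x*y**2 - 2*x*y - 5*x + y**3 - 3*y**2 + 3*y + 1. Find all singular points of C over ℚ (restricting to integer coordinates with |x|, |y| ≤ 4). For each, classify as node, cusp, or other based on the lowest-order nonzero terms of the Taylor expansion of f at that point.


Singular points: {(1, 1)}; classification: cusp.

Compute partial derivatives:
  f_x = -6*x**2 + 12*x + y**2 - 2*y - 5.
  f_y = 2*x*y - 2*x + 3*y**2 - 6*y + 3.
Scan x_0 ∈ {−4, ..., 4}. For each x_0, f_y(x_0, y) is a polynomial in y; find its integer roots y ∈ {−4, ..., 4}, then test f_x and f at those candidates.
  x = -4: f_y(-4, y) = 3*y**2 - 14*y + 11; vanishes at y ∈ {1}. (-4, 1): f_x = -150 ≠ 0.
  x = -3: f_y(-3, y) = 3*y**2 - 12*y + 9; vanishes at y ∈ {1, 3}. (-3, 1): f_x = -96 ≠ 0; (-3, 3): f_x = -92 ≠ 0.
  x = -2: f_y(-2, y) = 3*y**2 - 10*y + 7; vanishes at y ∈ {1}. (-2, 1): f_x = -54 ≠ 0.
  x = -1: f_y(-1, y) = 3*y**2 - 8*y + 5; vanishes at y ∈ {1}. (-1, 1): f_x = -24 ≠ 0.
  x = 0: f_y(0, y) = 3*y**2 - 6*y + 3; vanishes at y ∈ {1}. (0, 1): f_x = -6 ≠ 0.
  x = 1: f_y(1, y) = 3*y**2 - 4*y + 1; vanishes at y ∈ {1}. (1, 1): f_x = 0, f = 0 — SINGULAR.
  x = 2: f_y(2, y) = 3*y**2 - 2*y - 1; vanishes at y ∈ {1}. (2, 1): f_x = -6 ≠ 0.
  x = 3: f_y(3, y) = 3*y**2 - 3; vanishes at y ∈ {-1, 1}. (3, -1): f_x = -20 ≠ 0; (3, 1): f_x = -24 ≠ 0.
  x = 4: f_y(4, y) = 3*y**2 + 2*y - 5; vanishes at y ∈ {1}. (4, 1): f_x = -54 ≠ 0.
Only singular point on the grid: (1, 1).
Classify: substitute x = 1 + u, y = 1 + v and expand: f = -2*u**3 + u*v**2 + v**3 + v**2.
No constant or linear terms (consistent with a singular point). Quadratic part: v**2. Cubic part: -2*u**3 + u*v**2 + v**3.
The quadratic part v**2 is a perfect square, so there is a single (double) tangent line v = 0, i.e. y = 1. Restricting the cubic part to that line (v = 0) leaves -2*u**3 ≠ 0, so f is not divisible by v and the branch is v² ≈ 2*u**3 to lowest order — this is a cusp.
Classification: cusp.


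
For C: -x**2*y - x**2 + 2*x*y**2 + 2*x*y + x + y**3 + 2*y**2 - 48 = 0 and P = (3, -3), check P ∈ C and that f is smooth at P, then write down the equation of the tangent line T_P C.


Tangent line at P: 25*x - 24*y - 147 = 0.

Step 1: f(3, -3) = 0, so P lies on C.
Step 2: partial derivatives
  f_x(x, y) = -2*x*y - 2*x + 2*y**2 + 2*y + 1, f_y(x, y) = -x**2 + 4*x*y + 2*x + 3*y**2 + 4*y.
  f_x(P) = 25, f_y(P) = -24 (gradient nonzero, so P is smooth).
Step 3: tangent line at P: 25·(x − 3) + -24·(y − -3) = 0.
Expanding: 25*x - 24*y - 147 = 0.


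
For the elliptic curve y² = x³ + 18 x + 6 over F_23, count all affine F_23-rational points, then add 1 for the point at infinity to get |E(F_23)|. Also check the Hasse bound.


Affine points = {(0, 11), (0, 12), (1, 5), (1, 18), (2, 2), (2, 21), (3, 8), (3, 15), (4, 2), (4, 21), (6, 10), (6, 13), (8, 8), (8, 15), (9, 0), (10, 6), (10, 17), (12, 8), (12, 15), (14, 9), (14, 14), (17, 2), (17, 21), (19, 10), (19, 13), (21, 10), (21, 13)}; affine count = 27; |E(F_23)| = 28.

Discriminant check: Δ ∝ 4a³ + 27b² = 4·18³ + 27·6² = 4·5832 + 27·36 ≡ 12 (mod 23). Nonzero ⇒ E is nonsingular.
For each x ∈ F_23, compute rhs = x³ + 18·x + 6 mod 23, then count y ∈ F_23 with y² ≡ rhs.
  x = 0: rhs = 6, matching y values: 11, 12 (2 points).
  x = 1: rhs = 2, matching y values: 5, 18 (2 points).
  x = 2: rhs = 4, matching y values: 2, 21 (2 points).
  x = 3: rhs = 18, matching y values: 8, 15 (2 points).
  x = 4: rhs = 4, matching y values: 2, 21 (2 points).
  x = 5: rhs = 14, matching y values: none (0 points).
  x = 6: rhs = 8, matching y values: 10, 13 (2 points).
  x = 7: rhs = 15, matching y values: none (0 points).
  x = 8: rhs = 18, matching y values: 8, 15 (2 points).
  x = 9: rhs = 0, matching y values: 0 (1 points).
  x = 10: rhs = 13, matching y values: 6, 17 (2 points).
  x = 11: rhs = 17, matching y values: none (0 points).
  x = 12: rhs = 18, matching y values: 8, 15 (2 points).
  x = 13: rhs = 22, matching y values: none (0 points).
  x = 14: rhs = 12, matching y values: 9, 14 (2 points).
  x = 15: rhs = 17, matching y values: none (0 points).
  x = 16: rhs = 20, matching y values: none (0 points).
  x = 17: rhs = 4, matching y values: 2, 21 (2 points).
  x = 18: rhs = 21, matching y values: none (0 points).
  x = 19: rhs = 8, matching y values: 10, 13 (2 points).
  x = 20: rhs = 17, matching y values: none (0 points).
  x = 21: rhs = 8, matching y values: 10, 13 (2 points).
  x = 22: rhs = 10, matching y values: none (0 points).
Total affine count: 27.
Full point count |E(F_23)| = 27 + 1 = 28.
Hasse bound: |28 − (23+1)| = |4| = 4 ≤ 2√23 ≈ 9.5917 ✓.


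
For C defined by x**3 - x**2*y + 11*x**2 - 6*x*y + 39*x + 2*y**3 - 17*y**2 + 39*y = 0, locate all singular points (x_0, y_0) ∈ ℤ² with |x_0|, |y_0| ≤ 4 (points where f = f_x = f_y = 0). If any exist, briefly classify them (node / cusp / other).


Singular points: {(-3, 3)}; classification: node.

Compute partial derivatives:
  f_x = 3*x**2 - 2*x*y + 22*x - 6*y + 39.
  f_y = -x**2 - 6*x + 6*y**2 - 34*y + 39.
Scan x_0 ∈ {−4, ..., 4}. For each x_0, f_y(x_0, y) is a polynomial in y; find its integer roots y ∈ {−4, ..., 4}, then test f_x and f at those candidates.
  x = -4: f_y(-4, y) = 6*y**2 - 34*y + 47; no integer root y with |y| ≤ 4.
  x = -3: f_y(-3, y) = 6*y**2 - 34*y + 48; vanishes at y ∈ {3}. (-3, 3): f_x = 0, f = 0 — SINGULAR.
  x = -2: f_y(-2, y) = 6*y**2 - 34*y + 47; no integer root y with |y| ≤ 4.
  x = -1: f_y(-1, y) = 6*y**2 - 34*y + 44; vanishes at y ∈ {2}. (-1, 2): f_x = 12 ≠ 0.
  x = 0: f_y(0, y) = 6*y**2 - 34*y + 39; no integer root y with |y| ≤ 4.
  x = 1: f_y(1, y) = 6*y**2 - 34*y + 32; no integer root y with |y| ≤ 4.
  x = 2: f_y(2, y) = 6*y**2 - 34*y + 23; no integer root y with |y| ≤ 4.
  x = 3: f_y(3, y) = 6*y**2 - 34*y + 12; no integer root y with |y| ≤ 4.
  x = 4: f_y(4, y) = 6*y**2 - 34*y - 1; no integer root y with |y| ≤ 4.
Only singular point on the grid: (-3, 3).
Classify: substitute x = -3 + u, y = 3 + v and expand: f = u**3 - u**2*v - u**2 + 2*v**3 + v**2.
No constant or linear terms (consistent with a singular point). Quadratic part: -u**2 + v**2. Cubic part: u**3 - u**2*v + 2*v**3.
The quadratic part v**2 - u**2 = (v − u)(v + u) splits into two distinct linear factors, so there are two distinct tangent lines y − 3 = ±(x − -3) — this is a node (ordinary double point).
Classification: node.


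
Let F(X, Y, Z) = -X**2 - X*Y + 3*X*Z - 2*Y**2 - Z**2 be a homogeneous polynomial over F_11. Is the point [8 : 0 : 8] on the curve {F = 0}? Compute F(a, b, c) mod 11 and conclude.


F(8,0,8) ≡ 9 (mod 11); P is NOT on the curve.

Evaluate F(8, 0, 8) term-by-term (mod 11).
  -X**2 ↦ -1·64·1·1 = -64
  -X*Y ↦ -1·8·0·1 = 0
  3*X*Z ↦ 3·8·1·8 = 192
  -2*Y**2 ↦ -2·1·0·1 = 0
  -Z**2 ↦ -1·1·1·64 = -64
Sum: F(8, 0, 8) = (-64) + (0) + (192) + (0) + (-64) = 64.
Reducing mod 11: 64 ≡ 9 (mod 11).
Since F(a, b, c) ≡ 9 ≠ 0 (mod 11), P does NOT lie on the curve.


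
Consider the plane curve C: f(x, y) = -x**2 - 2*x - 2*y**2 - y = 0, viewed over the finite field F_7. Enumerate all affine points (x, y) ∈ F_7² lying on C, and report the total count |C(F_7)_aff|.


Affine F_7-points: {(0, 0), (0, 3), (2, 5), (3, 5), (5, 0), (5, 3), (6, 4), (6, 6)}; count = 8.

For each of the 49 pairs (x, y) ∈ F_7², evaluate f(x, y) mod 7. Record the zeros.
  x = 0: [0↦0, 1↦4, 2↦4, 3↦0, 4↦6, 5↦1, 6↦6]  zeros at y ∈ {0, 3}
  x = 1: [0↦4, 1↦1, 2↦1, 3↦4, 4↦3, 5↦5, 6↦3]  zeros at y ∈ ∅
  x = 2: [0↦6, 1↦3, 2↦3, 3↦6, 4↦5, 5↦0, 6↦5]  zeros at y ∈ {5}
  x = 3: [0↦6, 1↦3, 2↦3, 3↦6, 4↦5, 5↦0, 6↦5]  zeros at y ∈ {5}
  x = 4: [0↦4, 1↦1, 2↦1, 3↦4, 4↦3, 5↦5, 6↦3]  zeros at y ∈ ∅
  x = 5: [0↦0, 1↦4, 2↦4, 3↦0, 4↦6, 5↦1, 6↦6]  zeros at y ∈ {0, 3}
  x = 6: [0↦1, 1↦5, 2↦5, 3↦1, 4↦0, 5↦2, 6↦0]  zeros at y ∈ {4, 6}
Collecting zeros: affine points = {(0, 0), (0, 3), (2, 5), (3, 5), (5, 0), (5, 3), (6, 4), (6, 6)}.
Total count |C(F_7)_aff| = 8.


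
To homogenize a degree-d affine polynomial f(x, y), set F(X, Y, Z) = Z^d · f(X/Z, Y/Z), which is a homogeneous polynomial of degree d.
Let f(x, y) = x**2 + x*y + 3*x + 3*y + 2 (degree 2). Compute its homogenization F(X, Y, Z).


F(X, Y, Z) = X**2 + X*Y + 3*X*Z + 3*Y*Z + 2*Z**2

deg(f) = 2.
Substitute x = X/Z, y = Y/Z into f, then multiply by Z^2.
  monomial 1·x^2·y^0 ↦ 1·X^2·Y^0·Z^0.
  monomial 1·x^1·y^1 ↦ 1·X^1·Y^1·Z^0.
  monomial 3·x^1·y^0 ↦ 3·X^1·Y^0·Z^1.
  monomial 3·x^0·y^1 ↦ 3·X^0·Y^1·Z^1.
  monomial 2·x^0·y^0 ↦ 2·X^0·Y^0·Z^2.
Collecting: F(X, Y, Z) = X**2 + X*Y + 3*X*Z + 3*Y*Z + 2*Z**2.


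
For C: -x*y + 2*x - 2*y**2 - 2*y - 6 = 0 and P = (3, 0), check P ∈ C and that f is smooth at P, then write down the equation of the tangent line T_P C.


Tangent line at P: 2*x - 5*y - 6 = 0.

Step 1: f(3, 0) = 0, so P lies on C.
Step 2: partial derivatives
  f_x(x, y) = 2 - y, f_y(x, y) = -x - 4*y - 2.
  f_x(P) = 2, f_y(P) = -5 (gradient nonzero, so P is smooth).
Step 3: tangent line at P: 2·(x − 3) + -5·(y − 0) = 0.
Expanding: 2*x - 5*y - 6 = 0.


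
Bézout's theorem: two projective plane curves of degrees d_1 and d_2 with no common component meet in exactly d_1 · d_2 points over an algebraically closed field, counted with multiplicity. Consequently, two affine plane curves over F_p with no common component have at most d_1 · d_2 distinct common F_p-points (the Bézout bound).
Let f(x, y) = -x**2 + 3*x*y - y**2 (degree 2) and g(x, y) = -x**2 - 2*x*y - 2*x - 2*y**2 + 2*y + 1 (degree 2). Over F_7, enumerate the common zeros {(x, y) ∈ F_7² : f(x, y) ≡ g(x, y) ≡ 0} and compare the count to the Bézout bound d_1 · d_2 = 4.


Common zeros: ∅; count = 0; Bézout bound = 4.

deg(f) = 2, deg(g) = 2, so Bézout bound = 4.
Scan x ∈ F_7. For each x, list the y ∈ F_7 with f(x, y) ≡ 0 and those with g(x, y) ≡ 0 (mod 7); the common zeros in that column are the intersection.
  x = 0: f ≡ 0 at y ∈ {0}; g ≡ 0 at y ∈ ∅; common: ∅.
  x = 1: f ≡ 0 at y ∈ ∅; g ≡ 0 at y ∈ ∅; common: ∅.
  x = 2: f ≡ 0 at y ∈ ∅; g ≡ 0 at y ∈ {0, 6}; common: ∅.
  x = 3: f ≡ 0 at y ∈ ∅; g ≡ 0 at y ∈ {0, 5}; common: ∅.
  x = 4: f ≡ 0 at y ∈ ∅; g ≡ 0 at y ∈ ∅; common: ∅.
  x = 5: f ≡ 0 at y ∈ ∅; g ≡ 0 at y ∈ {4, 6}; common: ∅.
  x = 6: f ≡ 0 at y ∈ ∅; g ≡ 0 at y ∈ {4, 5}; common: ∅.
Collecting: common zeros = ∅, so the count is 0.
Comparison with the Bézout bound: 0 ≤ 4 = deg(f)·deg(g), as expected for curves with no common component (the affine F_7-count falls short of the bound because intersections may lie at infinity, over extension fields, or carry multiplicity).


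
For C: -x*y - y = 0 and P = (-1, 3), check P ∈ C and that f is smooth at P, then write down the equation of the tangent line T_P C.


Tangent line at P: -3*x - 3 = 0.

Step 1: f(-1, 3) = 0, so P lies on C.
Step 2: partial derivatives
  f_x(x, y) = -y, f_y(x, y) = -x - 1.
  f_x(P) = -3, f_y(P) = 0 (gradient nonzero, so P is smooth).
Step 3: tangent line at P: -3·(x − -1) + 0·(y − 3) = 0.
Expanding: -3*x - 3 = 0.


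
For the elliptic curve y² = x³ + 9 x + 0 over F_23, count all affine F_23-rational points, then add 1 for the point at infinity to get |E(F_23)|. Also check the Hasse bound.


Affine points = {(0, 0), (2, 7), (2, 16), (3, 10), (3, 13), (4, 10), (4, 13), (5, 3), (5, 20), (8, 3), (8, 20), (10, 3), (10, 20), (11, 2), (11, 21), (14, 8), (14, 15), (16, 10), (16, 13), (17, 11), (17, 12), (22, 6), (22, 17)}; affine count = 23; |E(F_23)| = 24.

Discriminant check: Δ ∝ 4a³ + 27b² = 4·9³ + 27·0² = 4·729 + 27·0 ≡ 18 (mod 23). Nonzero ⇒ E is nonsingular.
For each x ∈ F_23, compute rhs = x³ + 9·x + 0 mod 23, then count y ∈ F_23 with y² ≡ rhs.
  x = 0: rhs = 0, matching y values: 0 (1 points).
  x = 1: rhs = 10, matching y values: none (0 points).
  x = 2: rhs = 3, matching y values: 7, 16 (2 points).
  x = 3: rhs = 8, matching y values: 10, 13 (2 points).
  x = 4: rhs = 8, matching y values: 10, 13 (2 points).
  x = 5: rhs = 9, matching y values: 3, 20 (2 points).
  x = 6: rhs = 17, matching y values: none (0 points).
  x = 7: rhs = 15, matching y values: none (0 points).
  x = 8: rhs = 9, matching y values: 3, 20 (2 points).
  x = 9: rhs = 5, matching y values: none (0 points).
  x = 10: rhs = 9, matching y values: 3, 20 (2 points).
  x = 11: rhs = 4, matching y values: 2, 21 (2 points).
  x = 12: rhs = 19, matching y values: none (0 points).
  x = 13: rhs = 14, matching y values: none (0 points).
  x = 14: rhs = 18, matching y values: 8, 15 (2 points).
  x = 15: rhs = 14, matching y values: none (0 points).
  x = 16: rhs = 8, matching y values: 10, 13 (2 points).
  x = 17: rhs = 6, matching y values: 11, 12 (2 points).
  x = 18: rhs = 14, matching y values: none (0 points).
  x = 19: rhs = 15, matching y values: none (0 points).
  x = 20: rhs = 15, matching y values: none (0 points).
  x = 21: rhs = 20, matching y values: none (0 points).
  x = 22: rhs = 13, matching y values: 6, 17 (2 points).
Total affine count: 23.
Full point count |E(F_23)| = 23 + 1 = 24.
Hasse bound: |24 − (23+1)| = |0| = 0 ≤ 2√23 ≈ 9.5917 ✓.


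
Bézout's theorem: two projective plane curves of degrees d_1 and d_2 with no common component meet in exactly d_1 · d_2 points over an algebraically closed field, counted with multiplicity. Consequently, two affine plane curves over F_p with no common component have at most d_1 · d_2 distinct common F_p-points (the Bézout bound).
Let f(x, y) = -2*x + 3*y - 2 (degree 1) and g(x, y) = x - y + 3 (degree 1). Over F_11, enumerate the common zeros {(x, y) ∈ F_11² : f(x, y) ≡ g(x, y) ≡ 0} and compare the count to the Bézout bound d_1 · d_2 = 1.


Common zeros: {(4, 7)}; count = 1; Bézout bound = 1.

deg(f) = 1, deg(g) = 1, so Bézout bound = 1.
Scan x ∈ F_11. For each x, list the y ∈ F_11 with f(x, y) ≡ 0 and those with g(x, y) ≡ 0 (mod 11); the common zeros in that column are the intersection.
  x = 0: f ≡ 0 at y ∈ {8}; g ≡ 0 at y ∈ {3}; common: ∅.
  x = 1: f ≡ 0 at y ∈ {5}; g ≡ 0 at y ∈ {4}; common: ∅.
  x = 2: f ≡ 0 at y ∈ {2}; g ≡ 0 at y ∈ {5}; common: ∅.
  x = 3: f ≡ 0 at y ∈ {10}; g ≡ 0 at y ∈ {6}; common: ∅.
  x = 4: f ≡ 0 at y ∈ {7}; g ≡ 0 at y ∈ {7}; common: {7}.
  x = 5: f ≡ 0 at y ∈ {4}; g ≡ 0 at y ∈ {8}; common: ∅.
  x = 6: f ≡ 0 at y ∈ {1}; g ≡ 0 at y ∈ {9}; common: ∅.
  x = 7: f ≡ 0 at y ∈ {9}; g ≡ 0 at y ∈ {10}; common: ∅.
  x = 8: f ≡ 0 at y ∈ {6}; g ≡ 0 at y ∈ {0}; common: ∅.
  x = 9: f ≡ 0 at y ∈ {3}; g ≡ 0 at y ∈ {1}; common: ∅.
  x = 10: f ≡ 0 at y ∈ {0}; g ≡ 0 at y ∈ {2}; common: ∅.
Collecting: common zeros = {(4, 7)}, so the count is 1.
Comparison with the Bézout bound: 1 ≤ 1 = deg(f)·deg(g), as expected for curves with no common component (the bound is attained).


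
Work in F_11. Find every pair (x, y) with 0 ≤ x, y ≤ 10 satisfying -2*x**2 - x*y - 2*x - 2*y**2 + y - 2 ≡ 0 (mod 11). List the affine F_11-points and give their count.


Affine F_11-points: {(3, 4), (3, 6), (4, 6), (4, 9), (5, 4), (5, 5), (7, 9), (7, 10), (8, 5), (8, 8), (9, 8), (9, 10)}; count = 12.

For each of the 121 pairs (x, y) ∈ F_11², evaluate f(x, y) mod 11. Record the zeros.
  x = 0: [0↦9, 1↦8, 2↦3, 3↦5, 4↦3, 5↦8, 6↦9, 7↦6, 8↦10, 9↦10, 10↦6]  zeros at y ∈ ∅
  x = 1: [0↦5, 1↦3, 2↦8, 3↦9, 4↦6, 5↦10, 6↦10, 7↦6, 8↦9, 9↦8, 10↦3]  zeros at y ∈ ∅
  x = 2: [0↦8, 1↦5, 2↦9, 3↦9, 4↦5, 5↦8, 6↦7, 7↦2, 8↦4, 9↦2, 10↦7]  zeros at y ∈ ∅
  x = 3: [0↦7, 1↦3, 2↦6, 3↦5, 4↦0, 5↦2, 6↦0, 7↦5, 8↦6, 9↦3, 10↦7]  zeros at y ∈ {4, 6}
  x = 4: [0↦2, 1↦8, 2↦10, 3↦8, 4↦2, 5↦3, 6↦0, 7↦4, 8↦4, 9↦0, 10↦3]  zeros at y ∈ {6, 9}
  x = 5: [0↦4, 1↦9, 2↦10, 3↦7, 4↦0, 5↦0, 6↦7, 7↦10, 8↦9, 9↦4, 10↦6]  zeros at y ∈ {4, 5}
  x = 6: [0↦2, 1↦6, 2↦6, 3↦2, 4↦5, 5↦4, 6↦10, 7↦1, 8↦10, 9↦4, 10↦5]  zeros at y ∈ ∅
  x = 7: [0↦7, 1↦10, 2↦9, 3↦4, 4↦6, 5↦4, 6↦9, 7↦10, 8↦7, 9↦0, 10↦0]  zeros at y ∈ {9, 10}
  x = 8: [0↦8, 1↦10, 2↦8, 3↦2, 4↦3, 5↦0, 6↦4, 7↦4, 8↦0, 9↦3, 10↦2]  zeros at y ∈ {5, 8}
  x = 9: [0↦5, 1↦6, 2↦3, 3↦7, 4↦7, 5↦3, 6↦6, 7↦5, 8↦0, 9↦2, 10↦0]  zeros at y ∈ {8, 10}
  x = 10: [0↦9, 1↦9, 2↦5, 3↦8, 4↦7, 5↦2, 6↦4, 7↦2, 8↦7, 9↦8, 10↦5]  zeros at y ∈ ∅
Collecting zeros: affine points = {(3, 4), (3, 6), (4, 6), (4, 9), (5, 4), (5, 5), (7, 9), (7, 10), (8, 5), (8, 8), (9, 8), (9, 10)}.
Total count |C(F_11)_aff| = 12.


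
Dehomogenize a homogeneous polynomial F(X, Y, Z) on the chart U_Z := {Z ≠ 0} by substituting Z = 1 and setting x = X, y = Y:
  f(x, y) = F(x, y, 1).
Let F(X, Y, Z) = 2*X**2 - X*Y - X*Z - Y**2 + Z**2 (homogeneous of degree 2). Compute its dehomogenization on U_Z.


f(x, y) = 2*x**2 - x*y - x - y**2 + 1

On U_Z we set Z = 1. Each monomial c·X^i·Y^j·Z^k in F becomes c·x^i·y^j·1^k = c·x^i·y^j.
Substituting Z = 1: F(X, Y, 1) = 2*x**2 - x*y - x - y**2 + 1.
Note: deg(f) ≤ deg(F) = 2; strict inequality happens when F is divisible by Z (lost terms).


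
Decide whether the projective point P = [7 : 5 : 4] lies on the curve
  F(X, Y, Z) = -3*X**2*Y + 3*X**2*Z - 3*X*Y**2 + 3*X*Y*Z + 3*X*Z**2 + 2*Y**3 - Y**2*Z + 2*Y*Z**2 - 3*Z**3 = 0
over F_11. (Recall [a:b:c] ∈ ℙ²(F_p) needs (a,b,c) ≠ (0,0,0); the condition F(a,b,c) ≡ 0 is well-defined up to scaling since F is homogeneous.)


F(7,5,4) ≡ 4 (mod 11); P is NOT on the curve.

Evaluate F(7, 5, 4) term-by-term (mod 11).
  -3*X**2*Y ↦ -3·49·5·1 = -735
  3*X**2*Z ↦ 3·49·1·4 = 588
  -3*X*Y**2 ↦ -3·7·25·1 = -525
  3*X*Y*Z ↦ 3·7·5·4 = 420
  3*X*Z**2 ↦ 3·7·1·16 = 336
  2*Y**3 ↦ 2·1·125·1 = 250
  -Y**2*Z ↦ -1·1·25·4 = -100
  2*Y*Z**2 ↦ 2·1·5·16 = 160
  -3*Z**3 ↦ -3·1·1·64 = -192
Sum: F(7, 5, 4) = (-735) + (588) + (-525) + (420) + (336) + (250) + (-100) + (160) + (-192) = 202.
Reducing mod 11: 202 ≡ 4 (mod 11).
Since F(a, b, c) ≡ 4 ≠ 0 (mod 11), P does NOT lie on the curve.


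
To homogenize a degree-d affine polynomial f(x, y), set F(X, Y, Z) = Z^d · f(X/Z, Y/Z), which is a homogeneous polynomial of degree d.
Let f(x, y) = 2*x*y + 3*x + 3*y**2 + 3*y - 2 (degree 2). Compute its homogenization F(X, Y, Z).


F(X, Y, Z) = 2*X*Y + 3*X*Z + 3*Y**2 + 3*Y*Z - 2*Z**2

deg(f) = 2.
Substitute x = X/Z, y = Y/Z into f, then multiply by Z^2.
  monomial 2·x^1·y^1 ↦ 2·X^1·Y^1·Z^0.
  monomial 3·x^1·y^0 ↦ 3·X^1·Y^0·Z^1.
  monomial 3·x^0·y^2 ↦ 3·X^0·Y^2·Z^0.
  monomial 3·x^0·y^1 ↦ 3·X^0·Y^1·Z^1.
  monomial -2·x^0·y^0 ↦ -2·X^0·Y^0·Z^2.
Collecting: F(X, Y, Z) = 2*X*Y + 3*X*Z + 3*Y**2 + 3*Y*Z - 2*Z**2.


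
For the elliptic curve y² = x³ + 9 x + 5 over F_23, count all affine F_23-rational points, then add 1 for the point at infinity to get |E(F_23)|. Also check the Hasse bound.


Affine points = {(2, 10), (2, 13), (3, 6), (3, 17), (4, 6), (4, 17), (11, 3), (11, 20), (12, 1), (12, 22), (14, 0), (16, 6), (16, 17), (21, 5), (21, 18), (22, 8), (22, 15)}; affine count = 17; |E(F_23)| = 18.

Discriminant check: Δ ∝ 4a³ + 27b² = 4·9³ + 27·5² = 4·729 + 27·25 ≡ 3 (mod 23). Nonzero ⇒ E is nonsingular.
For each x ∈ F_23, compute rhs = x³ + 9·x + 5 mod 23, then count y ∈ F_23 with y² ≡ rhs.
  x = 0: rhs = 5, matching y values: none (0 points).
  x = 1: rhs = 15, matching y values: none (0 points).
  x = 2: rhs = 8, matching y values: 10, 13 (2 points).
  x = 3: rhs = 13, matching y values: 6, 17 (2 points).
  x = 4: rhs = 13, matching y values: 6, 17 (2 points).
  x = 5: rhs = 14, matching y values: none (0 points).
  x = 6: rhs = 22, matching y values: none (0 points).
  x = 7: rhs = 20, matching y values: none (0 points).
  x = 8: rhs = 14, matching y values: none (0 points).
  x = 9: rhs = 10, matching y values: none (0 points).
  x = 10: rhs = 14, matching y values: none (0 points).
  x = 11: rhs = 9, matching y values: 3, 20 (2 points).
  x = 12: rhs = 1, matching y values: 1, 22 (2 points).
  x = 13: rhs = 19, matching y values: none (0 points).
  x = 14: rhs = 0, matching y values: 0 (1 points).
  x = 15: rhs = 19, matching y values: none (0 points).
  x = 16: rhs = 13, matching y values: 6, 17 (2 points).
  x = 17: rhs = 11, matching y values: none (0 points).
  x = 18: rhs = 19, matching y values: none (0 points).
  x = 19: rhs = 20, matching y values: none (0 points).
  x = 20: rhs = 20, matching y values: none (0 points).
  x = 21: rhs = 2, matching y values: 5, 18 (2 points).
  x = 22: rhs = 18, matching y values: 8, 15 (2 points).
Total affine count: 17.
Full point count |E(F_23)| = 17 + 1 = 18.
Hasse bound: |18 − (23+1)| = |-6| = 6 ≤ 2√23 ≈ 9.5917 ✓.


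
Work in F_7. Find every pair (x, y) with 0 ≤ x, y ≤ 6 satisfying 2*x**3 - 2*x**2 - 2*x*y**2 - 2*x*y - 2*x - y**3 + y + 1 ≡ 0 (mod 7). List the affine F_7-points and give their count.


Affine F_7-points: {(0, 5), (1, 3), (4, 2), (6, 4)}; count = 4.

For each of the 49 pairs (x, y) ∈ F_7², evaluate f(x, y) mod 7. Record the zeros.
  x = 0: [0↦1, 1↦1, 2↦2, 3↦5, 4↦4, 5↦0, 6↦1]  zeros at y ∈ {5}
  x = 1: [0↦6, 1↦2, 2↦2, 3↦0, 4↦4, 5↦1, 6↦6]  zeros at y ∈ {3}
  x = 2: [0↦5, 1↦4, 2↦3, 3↦3, 4↦5, 5↦3, 6↦5]  zeros at y ∈ ∅
  x = 3: [0↦3, 1↦5, 2↦3, 3↦5, 4↦5, 5↦4, 6↦3]  zeros at y ∈ ∅
  x = 4: [0↦5, 1↦3, 2↦0, 3↦4, 4↦2, 5↦2, 6↦5]  zeros at y ∈ {2}
  x = 5: [0↦2, 1↦3, 2↦6, 3↦5, 4↦1, 5↦2, 6↦2]  zeros at y ∈ ∅
  x = 6: [0↦6, 1↦3, 2↦5, 3↦6, 4↦0, 5↦2, 6↦6]  zeros at y ∈ {4}
Collecting zeros: affine points = {(0, 5), (1, 3), (4, 2), (6, 4)}.
Total count |C(F_7)_aff| = 4.
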